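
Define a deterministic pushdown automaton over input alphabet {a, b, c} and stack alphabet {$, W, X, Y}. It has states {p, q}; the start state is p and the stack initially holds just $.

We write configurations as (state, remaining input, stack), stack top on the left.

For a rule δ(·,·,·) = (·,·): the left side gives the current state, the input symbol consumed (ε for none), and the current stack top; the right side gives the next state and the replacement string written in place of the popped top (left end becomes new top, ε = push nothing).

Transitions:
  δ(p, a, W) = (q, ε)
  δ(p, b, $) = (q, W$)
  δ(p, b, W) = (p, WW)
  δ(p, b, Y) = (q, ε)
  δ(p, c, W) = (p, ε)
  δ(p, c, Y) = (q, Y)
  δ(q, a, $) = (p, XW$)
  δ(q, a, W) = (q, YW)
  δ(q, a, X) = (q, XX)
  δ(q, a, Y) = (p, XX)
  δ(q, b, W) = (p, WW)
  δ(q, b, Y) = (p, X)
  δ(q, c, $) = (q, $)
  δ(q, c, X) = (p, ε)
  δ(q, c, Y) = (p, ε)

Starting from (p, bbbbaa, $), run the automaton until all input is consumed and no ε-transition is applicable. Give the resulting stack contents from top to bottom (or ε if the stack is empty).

(p, bbbbaa, $)
  read b, top $: go to q, push W$ → (q, bbbaa, W$)
  read b, top W: go to p, push WW → (p, bbaa, WW$)
  read b, top W: go to p, push WW → (p, baa, WWW$)
  read b, top W: go to p, push WW → (p, aa, WWWW$)
  read a, top W: go to q, push ε → (q, a, WWW$)
  read a, top W: go to q, push YW → (q, ε, YWWW$)
All input consumed in state q with stack YWWW$.

YWWW$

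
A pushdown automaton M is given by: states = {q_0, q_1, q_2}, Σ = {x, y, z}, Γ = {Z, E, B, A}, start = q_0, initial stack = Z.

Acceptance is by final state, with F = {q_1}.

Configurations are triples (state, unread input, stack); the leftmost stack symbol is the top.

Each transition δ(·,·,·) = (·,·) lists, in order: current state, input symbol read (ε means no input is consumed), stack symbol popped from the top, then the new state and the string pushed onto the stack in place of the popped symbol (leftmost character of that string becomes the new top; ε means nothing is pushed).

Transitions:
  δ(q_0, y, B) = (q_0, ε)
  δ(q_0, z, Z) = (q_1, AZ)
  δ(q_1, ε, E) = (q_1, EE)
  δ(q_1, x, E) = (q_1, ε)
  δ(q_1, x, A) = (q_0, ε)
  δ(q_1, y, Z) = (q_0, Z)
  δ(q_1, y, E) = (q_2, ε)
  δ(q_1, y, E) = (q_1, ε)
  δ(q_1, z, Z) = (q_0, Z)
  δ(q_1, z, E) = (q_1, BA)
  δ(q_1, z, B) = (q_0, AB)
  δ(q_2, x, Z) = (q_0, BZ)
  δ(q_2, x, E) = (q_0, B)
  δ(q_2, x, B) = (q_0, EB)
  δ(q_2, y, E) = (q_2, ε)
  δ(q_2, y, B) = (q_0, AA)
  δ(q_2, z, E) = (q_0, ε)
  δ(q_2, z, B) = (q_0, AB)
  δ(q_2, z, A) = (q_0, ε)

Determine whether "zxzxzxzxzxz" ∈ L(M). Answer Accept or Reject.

Accept

One accepting computation: (q_0, zxzxzxzxzxz, Z) ⊢ (q_1, xzxzxzxzxz, AZ) ⊢ (q_0, zxzxzxzxz, Z) ⊢ (q_1, xzxzxzxz, AZ) ⊢ (q_0, zxzxzxz, Z) ⊢ (q_1, xzxzxz, AZ) ⊢ (q_0, zxzxz, Z) ⊢ (q_1, xzxz, AZ) ⊢ (q_0, zxz, Z) ⊢ (q_1, xz, AZ) ⊢ (q_0, z, Z) ⊢ (q_1, ε, AZ)
All input consumed and state q_1 ∈ F.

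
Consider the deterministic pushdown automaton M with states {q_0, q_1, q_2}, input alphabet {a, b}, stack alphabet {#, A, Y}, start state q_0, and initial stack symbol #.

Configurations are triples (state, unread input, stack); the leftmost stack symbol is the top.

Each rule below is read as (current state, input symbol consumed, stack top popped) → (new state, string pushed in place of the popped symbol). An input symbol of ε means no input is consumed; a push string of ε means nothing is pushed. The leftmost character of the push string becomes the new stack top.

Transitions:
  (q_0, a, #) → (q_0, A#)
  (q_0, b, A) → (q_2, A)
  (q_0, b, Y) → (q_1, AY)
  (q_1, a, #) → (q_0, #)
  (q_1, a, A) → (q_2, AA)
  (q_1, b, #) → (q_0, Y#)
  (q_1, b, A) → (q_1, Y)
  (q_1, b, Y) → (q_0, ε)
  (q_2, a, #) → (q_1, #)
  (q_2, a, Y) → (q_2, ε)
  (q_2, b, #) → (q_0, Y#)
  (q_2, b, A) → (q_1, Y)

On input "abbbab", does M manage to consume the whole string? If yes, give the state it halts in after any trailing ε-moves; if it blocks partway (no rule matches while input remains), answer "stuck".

(q_0, abbbab, #)
  read a, top #: go to q_0, push A# → (q_0, bbbab, A#)
  read b, top A: go to q_2, push A → (q_2, bbab, A#)
  read b, top A: go to q_1, push Y → (q_1, bab, Y#)
  read b, top Y: go to q_0, push ε → (q_0, ab, #)
  read a, top #: go to q_0, push A# → (q_0, b, A#)
  read b, top A: go to q_2, push A → (q_2, ε, A#)
All input consumed; M is in state q_2.

q_2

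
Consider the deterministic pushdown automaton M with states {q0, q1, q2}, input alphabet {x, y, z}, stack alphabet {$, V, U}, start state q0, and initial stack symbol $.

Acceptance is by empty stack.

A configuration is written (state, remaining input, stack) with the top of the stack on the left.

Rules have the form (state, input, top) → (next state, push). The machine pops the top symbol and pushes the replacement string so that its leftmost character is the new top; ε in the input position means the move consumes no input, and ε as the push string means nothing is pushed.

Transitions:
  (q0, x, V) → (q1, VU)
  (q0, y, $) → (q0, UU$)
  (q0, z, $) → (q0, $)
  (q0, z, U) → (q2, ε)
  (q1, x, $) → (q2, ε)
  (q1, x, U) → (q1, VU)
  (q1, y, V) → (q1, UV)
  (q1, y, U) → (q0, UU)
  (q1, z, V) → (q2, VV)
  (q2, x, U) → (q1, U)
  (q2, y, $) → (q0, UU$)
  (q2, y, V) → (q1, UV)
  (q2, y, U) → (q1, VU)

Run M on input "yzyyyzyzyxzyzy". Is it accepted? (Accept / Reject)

Reject

(q0, yzyyyzyzyxzyzy, $)
  read y, top $: go to q0, push UU$ → (q0, zyyyzyzyxzyzy, UU$)
  read z, top U: go to q2, push ε → (q2, yyyzyzyxzyzy, U$)
  read y, top U: go to q1, push VU → (q1, yyzyzyxzyzy, VU$)
  read y, top V: go to q1, push UV → (q1, yzyzyxzyzy, UVU$)
  read y, top U: go to q0, push UU → (q0, zyzyxzyzy, UUVU$)
  read z, top U: go to q2, push ε → (q2, yzyxzyzy, UVU$)
  read y, top U: go to q1, push VU → (q1, zyxzyzy, VUVU$)
  read z, top V: go to q2, push VV → (q2, yxzyzy, VVUVU$)
  read y, top V: go to q1, push UV → (q1, xzyzy, UVVUVU$)
  read x, top U: go to q1, push VU → (q1, zyzy, VUVVUVU$)
  read z, top V: go to q2, push VV → (q2, yzy, VVUVVUVU$)
  read y, top V: go to q1, push UV → (q1, zy, UVVUVVUVU$)
No transition applies at (q1, zy, UVVUVVUVU$); input not fully consumed.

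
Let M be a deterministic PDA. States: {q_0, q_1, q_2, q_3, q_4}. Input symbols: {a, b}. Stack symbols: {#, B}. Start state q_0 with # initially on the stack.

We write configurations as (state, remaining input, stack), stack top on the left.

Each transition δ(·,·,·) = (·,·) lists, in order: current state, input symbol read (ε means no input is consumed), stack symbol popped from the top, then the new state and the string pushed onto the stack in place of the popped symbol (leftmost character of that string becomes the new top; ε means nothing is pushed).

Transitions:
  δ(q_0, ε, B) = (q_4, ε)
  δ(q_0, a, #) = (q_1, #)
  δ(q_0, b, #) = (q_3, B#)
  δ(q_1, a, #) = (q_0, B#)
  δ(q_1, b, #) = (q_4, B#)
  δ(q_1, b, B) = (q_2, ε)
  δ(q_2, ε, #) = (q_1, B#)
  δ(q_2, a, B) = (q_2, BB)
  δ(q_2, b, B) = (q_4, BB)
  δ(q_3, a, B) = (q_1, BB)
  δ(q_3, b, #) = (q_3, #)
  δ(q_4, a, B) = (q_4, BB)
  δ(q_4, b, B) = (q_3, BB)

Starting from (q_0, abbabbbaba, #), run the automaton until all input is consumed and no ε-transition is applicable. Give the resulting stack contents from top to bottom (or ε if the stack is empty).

BBBBB#

(q_0, abbabbbaba, #) ⊢ (q_1, bbabbbaba, #) ⊢ (q_4, babbbaba, B#) ⊢ (q_3, abbbaba, BB#) ⊢ (q_1, bbbaba, BBB#) ⊢ (q_2, bbaba, BB#) ⊢ (q_4, baba, BBB#) ⊢ (q_3, aba, BBBB#) ⊢ (q_1, ba, BBBBB#) ⊢ (q_2, a, BBBB#) ⊢ (q_2, ε, BBBBB#)
All input consumed in state q_2 with stack BBBBB#.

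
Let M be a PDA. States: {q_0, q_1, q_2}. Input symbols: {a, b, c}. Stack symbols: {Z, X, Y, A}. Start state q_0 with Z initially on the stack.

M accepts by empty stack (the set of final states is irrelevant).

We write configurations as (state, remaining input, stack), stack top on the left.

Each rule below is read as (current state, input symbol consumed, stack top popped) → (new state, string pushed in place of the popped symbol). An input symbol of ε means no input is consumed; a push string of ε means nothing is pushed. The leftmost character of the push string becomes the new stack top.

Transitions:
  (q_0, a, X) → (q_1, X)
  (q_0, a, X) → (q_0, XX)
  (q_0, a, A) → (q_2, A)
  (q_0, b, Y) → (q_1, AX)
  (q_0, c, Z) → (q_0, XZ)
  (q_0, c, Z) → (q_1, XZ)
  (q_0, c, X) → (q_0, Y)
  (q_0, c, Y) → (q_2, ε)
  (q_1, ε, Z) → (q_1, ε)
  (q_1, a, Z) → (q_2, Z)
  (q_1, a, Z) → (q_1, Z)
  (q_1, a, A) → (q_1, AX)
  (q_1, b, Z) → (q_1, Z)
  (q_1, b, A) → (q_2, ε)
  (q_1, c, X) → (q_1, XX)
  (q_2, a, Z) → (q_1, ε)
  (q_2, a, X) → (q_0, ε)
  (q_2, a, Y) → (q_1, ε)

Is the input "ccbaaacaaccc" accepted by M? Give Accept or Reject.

No computation consumes all input and empties the stack.

Reject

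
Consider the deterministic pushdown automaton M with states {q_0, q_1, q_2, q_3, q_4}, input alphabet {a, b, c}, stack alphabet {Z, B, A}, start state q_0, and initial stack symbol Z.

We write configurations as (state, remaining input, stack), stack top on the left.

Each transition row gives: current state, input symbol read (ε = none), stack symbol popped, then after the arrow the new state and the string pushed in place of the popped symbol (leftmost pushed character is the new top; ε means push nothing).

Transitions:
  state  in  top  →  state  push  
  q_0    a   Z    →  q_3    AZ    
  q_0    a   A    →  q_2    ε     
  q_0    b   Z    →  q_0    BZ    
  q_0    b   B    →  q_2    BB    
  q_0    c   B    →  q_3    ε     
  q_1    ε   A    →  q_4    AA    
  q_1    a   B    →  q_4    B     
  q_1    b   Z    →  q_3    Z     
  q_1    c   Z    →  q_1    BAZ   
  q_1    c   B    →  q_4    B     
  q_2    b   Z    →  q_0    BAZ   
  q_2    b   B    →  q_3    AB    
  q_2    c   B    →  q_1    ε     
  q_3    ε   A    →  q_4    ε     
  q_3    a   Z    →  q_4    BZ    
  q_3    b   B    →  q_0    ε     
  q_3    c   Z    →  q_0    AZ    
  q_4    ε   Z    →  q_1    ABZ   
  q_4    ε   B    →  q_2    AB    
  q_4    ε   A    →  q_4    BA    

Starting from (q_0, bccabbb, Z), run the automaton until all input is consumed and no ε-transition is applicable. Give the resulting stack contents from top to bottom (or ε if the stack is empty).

(q_0, bccabbb, Z)
  read b, top Z: go to q_0, push BZ → (q_0, ccabbb, BZ)
  read c, top B: go to q_3, push ε → (q_3, cabbb, Z)
  read c, top Z: go to q_0, push AZ → (q_0, abbb, AZ)
  read a, top A: go to q_2, push ε → (q_2, bbb, Z)
  read b, top Z: go to q_0, push BAZ → (q_0, bb, BAZ)
  read b, top B: go to q_2, push BB → (q_2, b, BBAZ)
  read b, top B: go to q_3, push AB → (q_3, ε, ABBAZ)
  ε-move, top A: go to q_4, push ε → (q_4, ε, BBAZ)
  ε-move, top B: go to q_2, push AB → (q_2, ε, ABBAZ)
All input consumed in state q_2 with stack ABBAZ.

ABBAZ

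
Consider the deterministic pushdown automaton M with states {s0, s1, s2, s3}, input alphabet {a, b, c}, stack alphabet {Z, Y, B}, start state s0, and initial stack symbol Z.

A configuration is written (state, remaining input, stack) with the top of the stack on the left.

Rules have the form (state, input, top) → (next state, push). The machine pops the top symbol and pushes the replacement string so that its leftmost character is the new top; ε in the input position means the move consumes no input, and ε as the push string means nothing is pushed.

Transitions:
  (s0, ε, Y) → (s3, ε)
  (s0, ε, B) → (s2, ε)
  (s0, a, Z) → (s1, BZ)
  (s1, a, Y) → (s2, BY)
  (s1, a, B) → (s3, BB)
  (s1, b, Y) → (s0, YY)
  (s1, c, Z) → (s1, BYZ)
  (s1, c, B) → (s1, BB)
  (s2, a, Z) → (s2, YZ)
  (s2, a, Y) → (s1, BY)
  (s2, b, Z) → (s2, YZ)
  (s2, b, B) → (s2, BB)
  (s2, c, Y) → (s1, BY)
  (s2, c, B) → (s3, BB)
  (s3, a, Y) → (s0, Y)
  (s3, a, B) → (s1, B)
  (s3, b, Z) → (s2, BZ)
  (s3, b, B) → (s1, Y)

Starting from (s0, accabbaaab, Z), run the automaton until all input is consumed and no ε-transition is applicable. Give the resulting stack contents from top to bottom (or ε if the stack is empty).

YBBBZ

(s0, accabbaaab, Z)
  read a, top Z: go to s1, push BZ → (s1, ccabbaaab, BZ)
  read c, top B: go to s1, push BB → (s1, cabbaaab, BBZ)
  read c, top B: go to s1, push BB → (s1, abbaaab, BBBZ)
  read a, top B: go to s3, push BB → (s3, bbaaab, BBBBZ)
  read b, top B: go to s1, push Y → (s1, baaab, YBBBZ)
  read b, top Y: go to s0, push YY → (s0, aaab, YYBBBZ)
  ε-move, top Y: go to s3, push ε → (s3, aaab, YBBBZ)
  read a, top Y: go to s0, push Y → (s0, aab, YBBBZ)
  ε-move, top Y: go to s3, push ε → (s3, aab, BBBZ)
  read a, top B: go to s1, push B → (s1, ab, BBBZ)
  read a, top B: go to s3, push BB → (s3, b, BBBBZ)
  read b, top B: go to s1, push Y → (s1, ε, YBBBZ)
All input consumed in state s1 with stack YBBBZ.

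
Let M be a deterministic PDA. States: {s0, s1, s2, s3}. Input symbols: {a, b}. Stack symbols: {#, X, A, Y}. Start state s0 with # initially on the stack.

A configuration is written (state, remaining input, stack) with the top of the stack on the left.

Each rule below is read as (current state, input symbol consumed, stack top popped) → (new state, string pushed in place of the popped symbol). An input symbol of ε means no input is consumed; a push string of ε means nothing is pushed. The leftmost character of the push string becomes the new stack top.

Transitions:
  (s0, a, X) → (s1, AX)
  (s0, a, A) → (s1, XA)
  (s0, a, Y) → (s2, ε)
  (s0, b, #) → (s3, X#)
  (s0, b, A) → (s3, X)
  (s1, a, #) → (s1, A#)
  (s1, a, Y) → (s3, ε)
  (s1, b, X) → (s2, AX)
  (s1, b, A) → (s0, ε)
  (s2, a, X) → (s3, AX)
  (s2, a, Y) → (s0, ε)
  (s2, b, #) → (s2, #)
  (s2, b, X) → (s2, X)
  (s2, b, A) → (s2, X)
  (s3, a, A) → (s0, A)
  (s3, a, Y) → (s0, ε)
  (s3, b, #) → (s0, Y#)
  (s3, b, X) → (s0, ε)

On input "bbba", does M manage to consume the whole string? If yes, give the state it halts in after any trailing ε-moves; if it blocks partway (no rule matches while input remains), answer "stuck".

stuck

(s0, bbba, #)
  read b, top #: go to s3, push X# → (s3, bba, X#)
  read b, top X: go to s0, push ε → (s0, ba, #)
  read b, top #: go to s3, push X# → (s3, a, X#)
No transition for (s3, a, top X); M blocks with input a remaining.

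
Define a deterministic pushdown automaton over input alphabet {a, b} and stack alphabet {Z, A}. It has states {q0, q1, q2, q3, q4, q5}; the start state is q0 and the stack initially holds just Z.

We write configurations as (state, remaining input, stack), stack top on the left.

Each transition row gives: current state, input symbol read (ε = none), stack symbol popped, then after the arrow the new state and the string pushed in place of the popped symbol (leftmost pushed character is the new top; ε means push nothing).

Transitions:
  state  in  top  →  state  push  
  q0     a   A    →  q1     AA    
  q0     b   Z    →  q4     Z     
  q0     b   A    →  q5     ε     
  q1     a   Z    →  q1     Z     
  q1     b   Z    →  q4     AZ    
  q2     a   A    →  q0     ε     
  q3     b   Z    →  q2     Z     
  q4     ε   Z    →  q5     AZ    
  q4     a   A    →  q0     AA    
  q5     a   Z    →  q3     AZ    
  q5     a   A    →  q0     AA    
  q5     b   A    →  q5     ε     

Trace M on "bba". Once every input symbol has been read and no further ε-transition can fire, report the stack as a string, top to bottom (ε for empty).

(q0, bba, Z)
  read b, top Z: go to q4, push Z → (q4, ba, Z)
  ε-move, top Z: go to q5, push AZ → (q5, ba, AZ)
  read b, top A: go to q5, push ε → (q5, a, Z)
  read a, top Z: go to q3, push AZ → (q3, ε, AZ)
All input consumed in state q3 with stack AZ.

AZ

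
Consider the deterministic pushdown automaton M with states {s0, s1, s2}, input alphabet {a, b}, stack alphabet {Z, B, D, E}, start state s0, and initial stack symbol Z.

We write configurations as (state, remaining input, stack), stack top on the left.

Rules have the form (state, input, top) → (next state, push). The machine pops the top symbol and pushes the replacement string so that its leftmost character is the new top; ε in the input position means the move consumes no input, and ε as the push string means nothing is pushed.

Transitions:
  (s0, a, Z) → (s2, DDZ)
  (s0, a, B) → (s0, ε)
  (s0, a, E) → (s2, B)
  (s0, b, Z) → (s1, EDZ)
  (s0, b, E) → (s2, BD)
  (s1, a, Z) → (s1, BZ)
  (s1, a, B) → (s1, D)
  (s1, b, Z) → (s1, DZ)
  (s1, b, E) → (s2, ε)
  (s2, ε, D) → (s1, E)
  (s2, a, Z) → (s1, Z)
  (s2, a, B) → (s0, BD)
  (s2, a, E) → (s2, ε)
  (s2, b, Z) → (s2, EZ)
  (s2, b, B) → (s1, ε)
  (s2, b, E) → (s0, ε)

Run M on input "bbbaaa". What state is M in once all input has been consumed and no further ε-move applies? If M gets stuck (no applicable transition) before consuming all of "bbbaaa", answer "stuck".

(s0, bbbaaa, Z) ⊢ (s1, bbaaa, EDZ) ⊢ (s2, baaa, DZ) ⊢ (s1, baaa, EZ) ⊢ (s2, aaa, Z) ⊢ (s1, aa, Z) ⊢ (s1, a, BZ) ⊢ (s1, ε, DZ)
All input consumed; M is in state s1.

s1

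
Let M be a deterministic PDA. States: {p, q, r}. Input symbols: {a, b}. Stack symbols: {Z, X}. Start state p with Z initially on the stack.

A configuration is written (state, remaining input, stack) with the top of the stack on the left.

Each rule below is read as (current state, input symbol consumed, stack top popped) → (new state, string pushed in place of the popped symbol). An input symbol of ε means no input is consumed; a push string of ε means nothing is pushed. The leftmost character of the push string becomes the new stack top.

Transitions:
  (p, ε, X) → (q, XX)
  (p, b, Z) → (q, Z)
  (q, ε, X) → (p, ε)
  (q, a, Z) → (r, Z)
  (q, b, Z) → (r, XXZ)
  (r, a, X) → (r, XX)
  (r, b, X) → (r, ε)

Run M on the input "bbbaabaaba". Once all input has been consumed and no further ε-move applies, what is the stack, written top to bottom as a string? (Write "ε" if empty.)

(p, bbbaabaaba, Z)
  read b, top Z: go to q, push Z → (q, bbaabaaba, Z)
  read b, top Z: go to r, push XXZ → (r, baabaaba, XXZ)
  read b, top X: go to r, push ε → (r, aabaaba, XZ)
  read a, top X: go to r, push XX → (r, abaaba, XXZ)
  read a, top X: go to r, push XX → (r, baaba, XXXZ)
  read b, top X: go to r, push ε → (r, aaba, XXZ)
  read a, top X: go to r, push XX → (r, aba, XXXZ)
  read a, top X: go to r, push XX → (r, ba, XXXXZ)
  read b, top X: go to r, push ε → (r, a, XXXZ)
  read a, top X: go to r, push XX → (r, ε, XXXXZ)
All input consumed in state r with stack XXXXZ.

XXXXZ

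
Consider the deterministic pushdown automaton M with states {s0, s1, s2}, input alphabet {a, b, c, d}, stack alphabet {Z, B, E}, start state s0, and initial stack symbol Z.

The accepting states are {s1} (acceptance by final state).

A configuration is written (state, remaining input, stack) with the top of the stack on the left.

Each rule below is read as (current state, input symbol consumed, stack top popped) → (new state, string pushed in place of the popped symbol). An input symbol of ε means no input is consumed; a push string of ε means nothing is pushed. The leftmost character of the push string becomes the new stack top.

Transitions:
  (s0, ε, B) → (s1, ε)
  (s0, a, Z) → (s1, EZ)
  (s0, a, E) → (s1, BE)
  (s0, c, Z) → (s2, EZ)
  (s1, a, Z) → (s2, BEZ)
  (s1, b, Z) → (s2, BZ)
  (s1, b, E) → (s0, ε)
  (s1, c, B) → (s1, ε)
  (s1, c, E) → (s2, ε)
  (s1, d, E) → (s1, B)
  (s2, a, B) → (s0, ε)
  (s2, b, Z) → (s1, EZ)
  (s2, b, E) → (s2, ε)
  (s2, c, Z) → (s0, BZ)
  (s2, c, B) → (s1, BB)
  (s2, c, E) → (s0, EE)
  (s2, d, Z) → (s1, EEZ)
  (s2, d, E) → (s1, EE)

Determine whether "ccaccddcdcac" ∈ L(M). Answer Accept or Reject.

Accept

(s0, ccaccddcdcac, Z)
  read c, top Z: go to s2, push EZ → (s2, caccddcdcac, EZ)
  read c, top E: go to s0, push EE → (s0, accddcdcac, EEZ)
  read a, top E: go to s1, push BE → (s1, ccddcdcac, BEEZ)
  read c, top B: go to s1, push ε → (s1, cddcdcac, EEZ)
  read c, top E: go to s2, push ε → (s2, ddcdcac, EZ)
  read d, top E: go to s1, push EE → (s1, dcdcac, EEZ)
  read d, top E: go to s1, push B → (s1, cdcac, BEZ)
  read c, top B: go to s1, push ε → (s1, dcac, EZ)
  read d, top E: go to s1, push B → (s1, cac, BZ)
  read c, top B: go to s1, push ε → (s1, ac, Z)
  read a, top Z: go to s2, push BEZ → (s2, c, BEZ)
  read c, top B: go to s1, push BB → (s1, ε, BBEZ)
All input consumed; state s1 ∈ F.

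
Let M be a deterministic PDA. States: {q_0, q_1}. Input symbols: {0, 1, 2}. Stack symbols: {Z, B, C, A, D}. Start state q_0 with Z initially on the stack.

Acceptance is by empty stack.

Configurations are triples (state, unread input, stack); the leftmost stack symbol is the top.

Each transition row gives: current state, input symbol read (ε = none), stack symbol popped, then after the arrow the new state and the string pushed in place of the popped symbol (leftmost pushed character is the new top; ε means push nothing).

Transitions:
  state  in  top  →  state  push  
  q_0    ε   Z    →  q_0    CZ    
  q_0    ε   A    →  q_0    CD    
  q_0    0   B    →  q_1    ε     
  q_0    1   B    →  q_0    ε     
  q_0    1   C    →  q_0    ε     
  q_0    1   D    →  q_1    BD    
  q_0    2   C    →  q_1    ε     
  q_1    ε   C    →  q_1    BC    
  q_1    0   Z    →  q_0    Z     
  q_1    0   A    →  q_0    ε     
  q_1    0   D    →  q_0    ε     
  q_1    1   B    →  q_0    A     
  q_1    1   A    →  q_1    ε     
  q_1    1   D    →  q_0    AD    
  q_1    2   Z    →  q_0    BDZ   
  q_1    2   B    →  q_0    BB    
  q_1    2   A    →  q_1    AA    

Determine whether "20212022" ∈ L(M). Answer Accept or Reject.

Reject

(q_0, 20212022, Z)
  ε-move, top Z: go to q_0, push CZ → (q_0, 20212022, CZ)
  read 2, top C: go to q_1, push ε → (q_1, 0212022, Z)
  read 0, top Z: go to q_0, push Z → (q_0, 212022, Z)
  ε-move, top Z: go to q_0, push CZ → (q_0, 212022, CZ)
  read 2, top C: go to q_1, push ε → (q_1, 12022, Z)
No transition applies at (q_1, 12022, Z); input not fully consumed.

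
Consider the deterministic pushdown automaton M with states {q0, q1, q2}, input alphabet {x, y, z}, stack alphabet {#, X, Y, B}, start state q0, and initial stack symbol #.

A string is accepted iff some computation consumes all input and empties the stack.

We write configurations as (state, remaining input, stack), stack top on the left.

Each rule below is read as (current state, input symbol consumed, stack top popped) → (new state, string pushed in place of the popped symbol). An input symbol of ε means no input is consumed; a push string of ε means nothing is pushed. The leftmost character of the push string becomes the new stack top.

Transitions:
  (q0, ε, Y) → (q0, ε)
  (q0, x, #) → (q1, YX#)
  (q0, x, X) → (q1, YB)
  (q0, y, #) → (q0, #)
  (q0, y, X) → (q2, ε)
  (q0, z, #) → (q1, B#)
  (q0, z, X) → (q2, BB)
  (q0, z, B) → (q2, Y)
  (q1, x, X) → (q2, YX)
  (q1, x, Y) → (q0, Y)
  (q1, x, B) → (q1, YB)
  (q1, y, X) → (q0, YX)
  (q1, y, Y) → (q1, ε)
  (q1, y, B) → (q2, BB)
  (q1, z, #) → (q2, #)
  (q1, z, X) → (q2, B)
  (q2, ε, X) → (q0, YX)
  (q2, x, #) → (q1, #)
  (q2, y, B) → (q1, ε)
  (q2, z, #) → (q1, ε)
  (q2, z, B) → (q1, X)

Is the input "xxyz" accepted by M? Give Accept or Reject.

(q0, xxyz, #) ⊢ (q1, xyz, YX#) ⊢ (q0, yz, YX#) ⊢ (q0, yz, X#) ⊢ (q2, z, #) ⊢ (q1, ε, ε)
All input consumed and the stack is empty.

Accept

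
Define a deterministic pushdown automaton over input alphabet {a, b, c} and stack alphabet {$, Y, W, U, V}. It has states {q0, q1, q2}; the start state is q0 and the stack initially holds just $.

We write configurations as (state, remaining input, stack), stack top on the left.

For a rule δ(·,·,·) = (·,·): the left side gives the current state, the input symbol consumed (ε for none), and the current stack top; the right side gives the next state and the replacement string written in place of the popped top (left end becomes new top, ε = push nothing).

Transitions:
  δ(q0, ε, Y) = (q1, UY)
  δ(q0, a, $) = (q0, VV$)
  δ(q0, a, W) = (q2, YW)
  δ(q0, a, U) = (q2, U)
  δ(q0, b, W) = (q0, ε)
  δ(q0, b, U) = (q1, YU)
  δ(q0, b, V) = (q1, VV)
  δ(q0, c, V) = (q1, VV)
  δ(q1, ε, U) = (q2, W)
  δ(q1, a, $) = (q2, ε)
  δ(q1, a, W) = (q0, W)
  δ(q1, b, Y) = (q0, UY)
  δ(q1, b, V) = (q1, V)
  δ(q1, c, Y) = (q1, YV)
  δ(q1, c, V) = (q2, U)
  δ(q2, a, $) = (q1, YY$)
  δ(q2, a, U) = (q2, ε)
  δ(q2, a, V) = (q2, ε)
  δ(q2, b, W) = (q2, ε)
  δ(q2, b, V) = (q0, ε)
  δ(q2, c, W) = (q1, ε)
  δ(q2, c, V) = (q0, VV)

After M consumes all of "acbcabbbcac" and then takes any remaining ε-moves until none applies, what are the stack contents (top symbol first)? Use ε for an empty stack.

VV$

(q0, acbcabbbcac, $)
  read a, top $: go to q0, push VV$ → (q0, cbcabbbcac, VV$)
  read c, top V: go to q1, push VV → (q1, bcabbbcac, VVV$)
  read b, top V: go to q1, push V → (q1, cabbbcac, VVV$)
  read c, top V: go to q2, push U → (q2, abbbcac, UVV$)
  read a, top U: go to q2, push ε → (q2, bbbcac, VV$)
  read b, top V: go to q0, push ε → (q0, bbcac, V$)
  read b, top V: go to q1, push VV → (q1, bcac, VV$)
  read b, top V: go to q1, push V → (q1, cac, VV$)
  read c, top V: go to q2, push U → (q2, ac, UV$)
  read a, top U: go to q2, push ε → (q2, c, V$)
  read c, top V: go to q0, push VV → (q0, ε, VV$)
All input consumed in state q0 with stack VV$.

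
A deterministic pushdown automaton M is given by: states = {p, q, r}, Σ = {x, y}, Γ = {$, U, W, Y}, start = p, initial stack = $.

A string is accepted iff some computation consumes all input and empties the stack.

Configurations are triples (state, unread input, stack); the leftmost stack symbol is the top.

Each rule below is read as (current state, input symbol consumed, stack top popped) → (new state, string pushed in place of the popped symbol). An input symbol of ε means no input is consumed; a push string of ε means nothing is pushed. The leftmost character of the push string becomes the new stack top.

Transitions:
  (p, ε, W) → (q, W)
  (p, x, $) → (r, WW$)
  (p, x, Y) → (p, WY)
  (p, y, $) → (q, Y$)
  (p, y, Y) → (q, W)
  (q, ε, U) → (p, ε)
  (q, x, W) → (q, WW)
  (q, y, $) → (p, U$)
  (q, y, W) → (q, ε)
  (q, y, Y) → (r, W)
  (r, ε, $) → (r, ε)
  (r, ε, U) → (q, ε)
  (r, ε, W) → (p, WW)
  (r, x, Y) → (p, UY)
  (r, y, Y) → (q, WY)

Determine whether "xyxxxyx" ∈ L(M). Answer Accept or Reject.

Reject

(p, xyxxxyx, $)
  read x, top $: go to r, push WW$ → (r, yxxxyx, WW$)
  ε-move, top W: go to p, push WW → (p, yxxxyx, WWW$)
  ε-move, top W: go to q, push W → (q, yxxxyx, WWW$)
  read y, top W: go to q, push ε → (q, xxxyx, WW$)
  read x, top W: go to q, push WW → (q, xxyx, WWW$)
  read x, top W: go to q, push WW → (q, xyx, WWWW$)
  read x, top W: go to q, push WW → (q, yx, WWWWW$)
  read y, top W: go to q, push ε → (q, x, WWWW$)
  read x, top W: go to q, push WW → (q, ε, WWWWW$)
All input consumed; stack is WWWWW$, not empty, and no further ε-move applies.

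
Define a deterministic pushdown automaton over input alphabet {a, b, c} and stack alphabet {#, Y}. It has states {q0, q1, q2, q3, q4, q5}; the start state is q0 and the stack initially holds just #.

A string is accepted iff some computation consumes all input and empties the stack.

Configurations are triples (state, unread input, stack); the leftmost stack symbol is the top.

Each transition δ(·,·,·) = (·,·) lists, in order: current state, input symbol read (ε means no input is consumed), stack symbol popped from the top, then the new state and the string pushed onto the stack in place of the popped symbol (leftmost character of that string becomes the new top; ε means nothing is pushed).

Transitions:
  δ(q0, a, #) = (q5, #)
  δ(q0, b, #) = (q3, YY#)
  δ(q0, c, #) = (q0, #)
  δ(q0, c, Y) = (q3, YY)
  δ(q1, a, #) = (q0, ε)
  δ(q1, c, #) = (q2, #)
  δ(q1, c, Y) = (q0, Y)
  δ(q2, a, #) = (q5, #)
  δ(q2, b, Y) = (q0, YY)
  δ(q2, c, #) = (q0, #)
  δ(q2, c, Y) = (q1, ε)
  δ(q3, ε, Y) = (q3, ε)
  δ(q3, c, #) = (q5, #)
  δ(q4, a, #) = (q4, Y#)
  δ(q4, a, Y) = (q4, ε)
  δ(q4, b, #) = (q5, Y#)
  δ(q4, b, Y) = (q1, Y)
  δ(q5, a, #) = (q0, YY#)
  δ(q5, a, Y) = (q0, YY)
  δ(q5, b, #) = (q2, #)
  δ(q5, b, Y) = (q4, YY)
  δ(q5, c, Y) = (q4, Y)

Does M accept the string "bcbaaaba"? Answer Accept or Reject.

(q0, bcbaaaba, #)
  read b, top #: go to q3, push YY# → (q3, cbaaaba, YY#)
  ε-move, top Y: go to q3, push ε → (q3, cbaaaba, Y#)
  ε-move, top Y: go to q3, push ε → (q3, cbaaaba, #)
  read c, top #: go to q5, push # → (q5, baaaba, #)
  read b, top #: go to q2, push # → (q2, aaaba, #)
  read a, top #: go to q5, push # → (q5, aaba, #)
  read a, top #: go to q0, push YY# → (q0, aba, YY#)
No transition applies at (q0, aba, YY#); input not fully consumed.

Reject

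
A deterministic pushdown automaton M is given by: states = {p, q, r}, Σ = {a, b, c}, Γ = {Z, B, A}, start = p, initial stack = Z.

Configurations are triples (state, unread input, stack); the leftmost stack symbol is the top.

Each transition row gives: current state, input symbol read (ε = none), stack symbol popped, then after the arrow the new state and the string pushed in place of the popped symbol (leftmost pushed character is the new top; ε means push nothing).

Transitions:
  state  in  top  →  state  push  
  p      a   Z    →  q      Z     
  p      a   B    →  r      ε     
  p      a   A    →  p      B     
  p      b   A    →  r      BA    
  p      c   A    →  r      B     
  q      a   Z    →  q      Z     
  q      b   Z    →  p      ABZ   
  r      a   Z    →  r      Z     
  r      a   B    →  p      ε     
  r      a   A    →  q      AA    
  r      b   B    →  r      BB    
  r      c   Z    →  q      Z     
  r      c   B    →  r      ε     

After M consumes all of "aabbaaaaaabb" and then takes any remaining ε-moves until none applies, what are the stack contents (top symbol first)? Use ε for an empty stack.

BABZ

(p, aabbaaaaaabb, Z)
  read a, top Z: go to q, push Z → (q, abbaaaaaabb, Z)
  read a, top Z: go to q, push Z → (q, bbaaaaaabb, Z)
  read b, top Z: go to p, push ABZ → (p, baaaaaabb, ABZ)
  read b, top A: go to r, push BA → (r, aaaaaabb, BABZ)
  read a, top B: go to p, push ε → (p, aaaaabb, ABZ)
  read a, top A: go to p, push B → (p, aaaabb, BBZ)
  read a, top B: go to r, push ε → (r, aaabb, BZ)
  read a, top B: go to p, push ε → (p, aabb, Z)
  read a, top Z: go to q, push Z → (q, abb, Z)
  read a, top Z: go to q, push Z → (q, bb, Z)
  read b, top Z: go to p, push ABZ → (p, b, ABZ)
  read b, top A: go to r, push BA → (r, ε, BABZ)
All input consumed in state r with stack BABZ.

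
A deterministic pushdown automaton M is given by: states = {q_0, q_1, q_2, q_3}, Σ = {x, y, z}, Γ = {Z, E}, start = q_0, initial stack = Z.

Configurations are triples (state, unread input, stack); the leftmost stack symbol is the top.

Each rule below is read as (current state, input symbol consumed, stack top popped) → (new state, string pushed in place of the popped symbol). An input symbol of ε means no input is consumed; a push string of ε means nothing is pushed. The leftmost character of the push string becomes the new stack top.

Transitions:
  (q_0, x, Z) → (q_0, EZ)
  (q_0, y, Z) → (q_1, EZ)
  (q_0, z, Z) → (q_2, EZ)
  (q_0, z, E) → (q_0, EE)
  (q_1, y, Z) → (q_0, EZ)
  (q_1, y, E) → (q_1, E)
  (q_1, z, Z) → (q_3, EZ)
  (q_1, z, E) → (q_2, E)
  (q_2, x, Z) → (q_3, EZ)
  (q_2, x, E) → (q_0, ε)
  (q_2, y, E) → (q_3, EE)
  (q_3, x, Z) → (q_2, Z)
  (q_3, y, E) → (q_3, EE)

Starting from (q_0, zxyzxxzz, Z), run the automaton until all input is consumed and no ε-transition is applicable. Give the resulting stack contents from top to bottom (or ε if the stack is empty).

EEEZ

(q_0, zxyzxxzz, Z) ⊢ (q_2, xyzxxzz, EZ) ⊢ (q_0, yzxxzz, Z) ⊢ (q_1, zxxzz, EZ) ⊢ (q_2, xxzz, EZ) ⊢ (q_0, xzz, Z) ⊢ (q_0, zz, EZ) ⊢ (q_0, z, EEZ) ⊢ (q_0, ε, EEEZ)
All input consumed in state q_0 with stack EEEZ.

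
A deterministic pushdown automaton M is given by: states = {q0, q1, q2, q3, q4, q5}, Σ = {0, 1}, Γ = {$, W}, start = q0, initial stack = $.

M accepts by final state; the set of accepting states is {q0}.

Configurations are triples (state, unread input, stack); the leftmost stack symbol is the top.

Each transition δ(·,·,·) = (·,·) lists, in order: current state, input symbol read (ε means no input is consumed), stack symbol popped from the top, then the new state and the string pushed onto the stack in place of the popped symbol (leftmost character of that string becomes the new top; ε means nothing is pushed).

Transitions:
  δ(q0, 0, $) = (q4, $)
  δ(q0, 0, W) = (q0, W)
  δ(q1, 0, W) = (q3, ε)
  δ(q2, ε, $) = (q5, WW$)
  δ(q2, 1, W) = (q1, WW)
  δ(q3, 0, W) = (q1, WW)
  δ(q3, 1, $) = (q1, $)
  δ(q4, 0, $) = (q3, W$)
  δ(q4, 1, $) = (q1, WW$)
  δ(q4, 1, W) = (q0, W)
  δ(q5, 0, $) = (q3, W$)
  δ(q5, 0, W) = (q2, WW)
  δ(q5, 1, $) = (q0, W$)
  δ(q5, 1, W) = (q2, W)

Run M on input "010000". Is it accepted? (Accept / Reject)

(q0, 010000, $) ⊢ (q4, 10000, $) ⊢ (q1, 0000, WW$) ⊢ (q3, 000, W$) ⊢ (q1, 00, WW$) ⊢ (q3, 0, W$) ⊢ (q1, ε, WW$)
All input consumed; state q1 ∉ F and no further ε-move applies.

Reject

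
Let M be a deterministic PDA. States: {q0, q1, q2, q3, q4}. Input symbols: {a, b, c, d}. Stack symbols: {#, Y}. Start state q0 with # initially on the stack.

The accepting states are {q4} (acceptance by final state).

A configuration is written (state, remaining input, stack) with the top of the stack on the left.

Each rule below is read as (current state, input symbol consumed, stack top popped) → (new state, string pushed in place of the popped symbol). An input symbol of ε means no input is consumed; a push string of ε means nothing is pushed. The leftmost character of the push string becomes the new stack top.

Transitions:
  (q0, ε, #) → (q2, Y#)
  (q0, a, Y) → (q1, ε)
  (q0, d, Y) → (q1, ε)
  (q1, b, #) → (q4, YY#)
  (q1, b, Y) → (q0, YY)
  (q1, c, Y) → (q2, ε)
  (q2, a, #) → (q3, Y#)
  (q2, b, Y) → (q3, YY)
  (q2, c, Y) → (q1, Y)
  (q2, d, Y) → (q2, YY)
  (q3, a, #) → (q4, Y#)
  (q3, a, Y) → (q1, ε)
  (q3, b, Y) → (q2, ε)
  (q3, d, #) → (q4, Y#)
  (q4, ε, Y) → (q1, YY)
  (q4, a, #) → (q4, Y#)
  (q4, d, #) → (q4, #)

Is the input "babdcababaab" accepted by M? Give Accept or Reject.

(q0, babdcababaab, #) ⊢ (q2, babdcababaab, Y#) ⊢ (q3, abdcababaab, YY#) ⊢ (q1, bdcababaab, Y#) ⊢ (q0, dcababaab, YY#) ⊢ (q1, cababaab, Y#) ⊢ (q2, ababaab, #) ⊢ (q3, babaab, Y#) ⊢ (q2, abaab, #) ⊢ (q3, baab, Y#) ⊢ (q2, aab, #) ⊢ (q3, ab, Y#) ⊢ (q1, b, #) ⊢ (q4, ε, YY#)
All input consumed; state q4 ∈ F.

Accept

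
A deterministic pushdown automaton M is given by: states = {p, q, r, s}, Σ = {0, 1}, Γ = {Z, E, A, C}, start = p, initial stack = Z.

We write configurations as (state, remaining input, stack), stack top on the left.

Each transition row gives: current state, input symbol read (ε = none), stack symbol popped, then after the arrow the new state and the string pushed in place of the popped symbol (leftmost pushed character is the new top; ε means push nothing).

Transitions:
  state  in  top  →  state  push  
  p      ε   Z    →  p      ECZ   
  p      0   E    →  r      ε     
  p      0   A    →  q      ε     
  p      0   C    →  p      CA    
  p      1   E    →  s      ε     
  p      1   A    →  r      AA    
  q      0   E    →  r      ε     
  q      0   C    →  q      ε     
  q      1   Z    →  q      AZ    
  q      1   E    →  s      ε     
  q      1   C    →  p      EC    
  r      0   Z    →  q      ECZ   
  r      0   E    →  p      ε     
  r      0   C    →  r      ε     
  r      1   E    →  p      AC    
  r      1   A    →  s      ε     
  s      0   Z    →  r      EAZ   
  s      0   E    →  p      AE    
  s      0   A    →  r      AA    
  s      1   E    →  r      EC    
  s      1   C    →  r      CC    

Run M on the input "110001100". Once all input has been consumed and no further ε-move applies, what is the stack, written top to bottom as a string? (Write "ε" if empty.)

(p, 110001100, Z)
  ε-move, top Z: go to p, push ECZ → (p, 110001100, ECZ)
  read 1, top E: go to s, push ε → (s, 10001100, CZ)
  read 1, top C: go to r, push CC → (r, 0001100, CCZ)
  read 0, top C: go to r, push ε → (r, 001100, CZ)
  read 0, top C: go to r, push ε → (r, 01100, Z)
  read 0, top Z: go to q, push ECZ → (q, 1100, ECZ)
  read 1, top E: go to s, push ε → (s, 100, CZ)
  read 1, top C: go to r, push CC → (r, 00, CCZ)
  read 0, top C: go to r, push ε → (r, 0, CZ)
  read 0, top C: go to r, push ε → (r, ε, Z)
All input consumed in state r with stack Z.

Z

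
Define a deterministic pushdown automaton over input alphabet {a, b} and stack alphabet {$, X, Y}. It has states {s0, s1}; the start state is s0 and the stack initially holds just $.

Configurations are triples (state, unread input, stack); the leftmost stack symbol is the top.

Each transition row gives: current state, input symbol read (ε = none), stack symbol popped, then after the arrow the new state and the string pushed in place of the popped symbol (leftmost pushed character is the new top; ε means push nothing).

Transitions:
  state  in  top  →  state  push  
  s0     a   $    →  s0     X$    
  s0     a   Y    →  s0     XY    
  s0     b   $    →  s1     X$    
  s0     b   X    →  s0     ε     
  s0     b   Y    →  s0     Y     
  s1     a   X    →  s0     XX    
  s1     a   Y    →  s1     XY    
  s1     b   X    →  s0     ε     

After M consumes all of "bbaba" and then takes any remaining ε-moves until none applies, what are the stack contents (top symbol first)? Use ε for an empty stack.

X$

(s0, bbaba, $) ⊢ (s1, baba, X$) ⊢ (s0, aba, $) ⊢ (s0, ba, X$) ⊢ (s0, a, $) ⊢ (s0, ε, X$)
All input consumed in state s0 with stack X$.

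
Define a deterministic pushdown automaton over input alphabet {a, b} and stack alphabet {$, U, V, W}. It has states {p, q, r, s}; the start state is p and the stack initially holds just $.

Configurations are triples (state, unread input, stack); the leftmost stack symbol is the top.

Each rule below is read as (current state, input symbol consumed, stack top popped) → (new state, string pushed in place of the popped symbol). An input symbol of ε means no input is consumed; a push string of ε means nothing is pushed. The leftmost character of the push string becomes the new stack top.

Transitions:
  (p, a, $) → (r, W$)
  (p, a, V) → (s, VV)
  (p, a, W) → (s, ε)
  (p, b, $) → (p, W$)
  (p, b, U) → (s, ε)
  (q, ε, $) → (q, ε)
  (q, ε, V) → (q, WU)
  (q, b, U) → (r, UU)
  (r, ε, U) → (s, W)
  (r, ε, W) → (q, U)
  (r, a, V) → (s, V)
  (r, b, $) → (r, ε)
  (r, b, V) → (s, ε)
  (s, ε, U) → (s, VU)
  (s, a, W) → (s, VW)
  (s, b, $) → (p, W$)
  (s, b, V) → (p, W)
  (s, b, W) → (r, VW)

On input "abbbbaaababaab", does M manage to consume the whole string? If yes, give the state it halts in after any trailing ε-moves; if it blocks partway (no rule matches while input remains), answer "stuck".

(p, abbbbaaababaab, $)
  read a, top $: go to r, push W$ → (r, bbbbaaababaab, W$)
  ε-move, top W: go to q, push U → (q, bbbbaaababaab, U$)
  read b, top U: go to r, push UU → (r, bbbaaababaab, UU$)
  ε-move, top U: go to s, push W → (s, bbbaaababaab, WU$)
  read b, top W: go to r, push VW → (r, bbaaababaab, VWU$)
  read b, top V: go to s, push ε → (s, baaababaab, WU$)
  read b, top W: go to r, push VW → (r, aaababaab, VWU$)
  read a, top V: go to s, push V → (s, aababaab, VWU$)
No transition for (s, a, top V); M blocks with input aababaab remaining.

stuck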